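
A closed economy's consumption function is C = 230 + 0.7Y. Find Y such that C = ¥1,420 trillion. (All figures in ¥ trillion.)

Y = 1700

230 + 0.7Y = 1420
0.7Y = 1190, so Y = 1190/0.7 = 1700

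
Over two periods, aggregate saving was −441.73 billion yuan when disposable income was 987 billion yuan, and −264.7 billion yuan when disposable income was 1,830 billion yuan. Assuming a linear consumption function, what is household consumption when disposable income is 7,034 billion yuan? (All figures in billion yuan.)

C = 6205.86

MPS = ΔS/ΔY = (-264.7 − (-441.73))/(1830 − 987) = 177.03/843 = 0.21
MPC = 1 − MPS = 0.79
Autonomous saving = -441.73 − 0.21(987) = -649, so a = 649
C = 649 + 0.79(7034) = 649 + 5556.86 = 6205.86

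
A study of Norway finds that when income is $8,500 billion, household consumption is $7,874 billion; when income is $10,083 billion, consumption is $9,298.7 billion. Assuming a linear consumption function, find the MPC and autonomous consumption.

MPC = 0.9; a = 224

MPC = ΔC/ΔY = (9298.7 − 7874)/(10083 − 8500) = 1424.7/1583 = 0.9
a = C − MPC·Y = 7874 − 0.9(8500) = 7874 − 7650 = 224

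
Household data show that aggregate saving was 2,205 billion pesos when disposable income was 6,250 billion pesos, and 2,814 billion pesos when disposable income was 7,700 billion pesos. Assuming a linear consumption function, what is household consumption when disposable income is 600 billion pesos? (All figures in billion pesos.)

C = 768

MPS = ΔS/ΔY = (2814 − 2205)/(7700 − 6250) = 609/1450 = 0.42
MPC = 1 − MPS = 0.58
Autonomous saving = 2205 − 0.42(6250) = -420, so a = 420
C = 420 + 0.58(600) = 420 + 348 = 768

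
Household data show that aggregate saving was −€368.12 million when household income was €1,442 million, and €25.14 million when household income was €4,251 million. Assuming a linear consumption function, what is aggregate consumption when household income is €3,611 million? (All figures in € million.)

MPS = ΔS/ΔY = (25.14 − (-368.12))/(4251 − 1442) = 393.26/2809 = 0.14
MPC = 1 − MPS = 0.86
Autonomous saving = -368.12 − 0.14(1442) = -570, so a = 570
C = 570 + 0.86(3611) = 570 + 3105.46 = 3675.46

C = 3675.46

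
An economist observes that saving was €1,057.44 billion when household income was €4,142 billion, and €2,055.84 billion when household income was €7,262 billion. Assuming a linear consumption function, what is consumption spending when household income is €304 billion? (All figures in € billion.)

C = 474.72

MPS = ΔS/ΔY = (2055.84 − 1057.44)/(7262 − 4142) = 998.4/3120 = 0.32
MPC = 1 − MPS = 0.68
Autonomous saving = 1057.44 − 0.32(4142) = -268, so a = 268
C = 268 + 0.68(304) = 268 + 206.72 = 474.72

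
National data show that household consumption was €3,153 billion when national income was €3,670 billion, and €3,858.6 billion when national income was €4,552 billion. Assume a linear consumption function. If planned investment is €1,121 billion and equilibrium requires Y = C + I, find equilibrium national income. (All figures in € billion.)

MPC = (3858.6 − 3153)/(4552 − 3670) = 705.6/882 = 0.8
a = 3153 − 0.8(3670) = 217
Equilibrium: Y = 217 + 0.8Y + 1121
0.2Y = 1338, so Y = 1338/0.2 = 6690

Y = 6690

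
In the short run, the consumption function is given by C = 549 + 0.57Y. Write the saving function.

S = Y − C = Y − (549 + 0.57Y) = -549 + (1 − 0.57)Y

S = -549 + 0.43Y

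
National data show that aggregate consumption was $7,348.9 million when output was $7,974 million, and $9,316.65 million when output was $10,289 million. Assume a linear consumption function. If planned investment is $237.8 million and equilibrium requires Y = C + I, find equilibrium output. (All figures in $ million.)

MPC = (9316.65 − 7348.9)/(10289 − 7974) = 1967.75/2315 = 0.85
a = 7348.9 − 0.85(7974) = 571
Equilibrium: Y = 571 + 0.85Y + 237.8
0.15Y = 808.8, so Y = 808.8/0.15 = 5392

Y = 5392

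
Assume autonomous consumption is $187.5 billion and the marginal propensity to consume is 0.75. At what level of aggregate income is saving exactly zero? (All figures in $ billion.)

Y = 750

At break-even, C = Y: 187.5 + 0.75Y = Y
0.25Y = 187.5, so Y = 187.5/0.25 = 750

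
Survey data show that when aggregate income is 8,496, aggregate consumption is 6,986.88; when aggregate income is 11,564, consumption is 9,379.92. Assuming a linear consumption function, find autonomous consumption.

a = 360

MPC = ΔC/ΔY = (9379.92 − 6986.88)/(11564 − 8496) = 2393.04/3068 = 0.78
a = C − MPC·Y = 6986.88 − 0.78(8496) = 6986.88 − 6626.88 = 360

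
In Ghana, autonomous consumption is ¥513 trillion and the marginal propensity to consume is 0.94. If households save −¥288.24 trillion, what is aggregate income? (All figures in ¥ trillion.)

Y = 3746

S = Y − C = -513 + 0.06Y
-513 + 0.06Y = -288.24, so 0.06Y = 224.76 and Y = 3746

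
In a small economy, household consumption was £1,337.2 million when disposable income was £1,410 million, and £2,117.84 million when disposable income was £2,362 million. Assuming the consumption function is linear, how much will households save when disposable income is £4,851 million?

S = 692.18

MPC = (2117.84 − 1337.2)/(2362 − 1410) = 780.64/952 = 0.82
a = 1337.2 − 0.82(1410) = 1337.2 − 1156.2 = 181
C = 181 + 0.82(4851) = 4158.82
S = 4851 − 4158.82 = 692.18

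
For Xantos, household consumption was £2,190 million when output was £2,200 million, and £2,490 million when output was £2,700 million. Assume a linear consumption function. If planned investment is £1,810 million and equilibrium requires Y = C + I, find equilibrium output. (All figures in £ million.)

Y = 6700

MPC = (2490 − 2190)/(2700 − 2200) = 300/500 = 0.6
a = 2190 − 0.6(2200) = 870
Equilibrium: Y = 870 + 0.6Y + 1810
0.4Y = 2680, so Y = 2680/0.4 = 6700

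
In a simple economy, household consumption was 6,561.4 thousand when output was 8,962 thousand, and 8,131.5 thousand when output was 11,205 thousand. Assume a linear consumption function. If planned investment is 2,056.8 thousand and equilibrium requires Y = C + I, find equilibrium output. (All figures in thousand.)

MPC = (8131.5 − 6561.4)/(11205 − 8962) = 1570.1/2243 = 0.7
a = 6561.4 − 0.7(8962) = 288
Equilibrium: Y = 288 + 0.7Y + 2056.8
0.3Y = 2344.8, so Y = 2344.8/0.3 = 7816

Y = 7816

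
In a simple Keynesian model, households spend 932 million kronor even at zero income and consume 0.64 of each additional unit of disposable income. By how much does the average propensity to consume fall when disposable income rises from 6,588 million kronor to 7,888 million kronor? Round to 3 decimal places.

At Y = 6588: C = 932 + 0.64(6588) = 5148.32, APC = 5148.32/6588 = 0.7815
At Y = 7888: C = 5980.32, APC = 5980.32/7888 = 0.7582
Fall in APC = 0.7815 − 0.7582 = 0.0233 ≈ 0.023

ΔAPC = 0.023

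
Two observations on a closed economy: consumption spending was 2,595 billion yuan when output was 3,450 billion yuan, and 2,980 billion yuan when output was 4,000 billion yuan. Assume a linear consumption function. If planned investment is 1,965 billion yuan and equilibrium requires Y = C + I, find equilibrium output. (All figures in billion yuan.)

MPC = (2980 − 2595)/(4000 − 3450) = 385/550 = 0.7
a = 2595 − 0.7(3450) = 180
Equilibrium: Y = 180 + 0.7Y + 1965
0.3Y = 2145, so Y = 2145/0.3 = 7150

Y = 7150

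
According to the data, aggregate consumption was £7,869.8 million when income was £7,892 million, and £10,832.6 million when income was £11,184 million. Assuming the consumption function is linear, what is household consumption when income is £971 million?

C = 1640.9

MPC = (10832.6 − 7869.8)/(11184 − 7892) = 2962.8/3292 = 0.9
a = 7869.8 − 0.9(7892) = 7869.8 − 7102.8 = 767
C = 767 + 0.9(971) = 767 + 873.9 = 1640.9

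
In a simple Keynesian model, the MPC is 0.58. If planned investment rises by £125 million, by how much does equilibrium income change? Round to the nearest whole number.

The multiplier is 1/(1 − MPC) = 1/0.42.
ΔY = 125/0.42 = 297.62 ≈ 298

ΔY ≈ 298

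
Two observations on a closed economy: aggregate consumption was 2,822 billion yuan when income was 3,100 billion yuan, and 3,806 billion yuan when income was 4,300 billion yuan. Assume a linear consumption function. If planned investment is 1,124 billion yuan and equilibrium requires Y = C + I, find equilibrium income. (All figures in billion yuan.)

MPC = (3806 − 2822)/(4300 − 3100) = 984/1200 = 0.82
a = 2822 − 0.82(3100) = 280
Equilibrium: Y = 280 + 0.82Y + 1124
0.18Y = 1404, so Y = 1404/0.18 = 7800

Y = 7800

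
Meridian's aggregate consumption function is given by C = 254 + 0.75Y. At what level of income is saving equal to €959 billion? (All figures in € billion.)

Y = 4852

S = Y − C = -254 + 0.25Y
-254 + 0.25Y = 959, so 0.25Y = 1213 and Y = 4852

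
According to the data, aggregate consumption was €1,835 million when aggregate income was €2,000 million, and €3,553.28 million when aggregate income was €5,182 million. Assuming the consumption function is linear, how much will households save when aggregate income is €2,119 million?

MPC = (3553.28 − 1835)/(5182 − 2000) = 1718.28/3182 = 0.54
a = 1835 − 0.54(2000) = 1835 − 1080 = 755
C = 755 + 0.54(2119) = 1899.26
S = 2119 − 1899.26 = 219.74

S = 219.74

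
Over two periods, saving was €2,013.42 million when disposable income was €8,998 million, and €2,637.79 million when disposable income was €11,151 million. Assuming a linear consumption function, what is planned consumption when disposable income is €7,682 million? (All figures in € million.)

C = 6050.22

MPS = ΔS/ΔY = (2637.79 − 2013.42)/(11151 − 8998) = 624.37/2153 = 0.29
MPC = 1 − MPS = 0.71
Autonomous saving = 2013.42 − 0.29(8998) = -596, so a = 596
C = 596 + 0.71(7682) = 596 + 5454.22 = 6050.22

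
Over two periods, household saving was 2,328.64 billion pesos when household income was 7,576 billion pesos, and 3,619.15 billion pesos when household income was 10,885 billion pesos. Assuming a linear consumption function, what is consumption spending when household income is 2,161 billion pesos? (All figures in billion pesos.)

MPS = ΔS/ΔY = (3619.15 − 2328.64)/(10885 − 7576) = 1290.51/3309 = 0.39
MPC = 1 − MPS = 0.61
Autonomous saving = 2328.64 − 0.39(7576) = -626, so a = 626
C = 626 + 0.61(2161) = 626 + 1318.21 = 1944.21

C = 1944.21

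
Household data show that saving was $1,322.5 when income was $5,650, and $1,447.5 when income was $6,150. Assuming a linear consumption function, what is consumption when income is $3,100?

C = 2415

MPS = ΔS/ΔY = (1447.5 − 1322.5)/(6150 − 5650) = 125/500 = 0.25
MPC = 1 − MPS = 0.75
Autonomous saving = 1322.5 − 0.25(5650) = -90, so a = 90
C = 90 + 0.75(3100) = 90 + 2325 = 2415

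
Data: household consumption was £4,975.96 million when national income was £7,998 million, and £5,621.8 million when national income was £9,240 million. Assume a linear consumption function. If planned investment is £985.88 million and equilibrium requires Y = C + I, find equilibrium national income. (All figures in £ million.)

MPC = (5621.8 − 4975.96)/(9240 − 7998) = 645.84/1242 = 0.52
a = 4975.96 − 0.52(7998) = 817
Equilibrium: Y = 817 + 0.52Y + 985.88
0.48Y = 1802.88, so Y = 1802.88/0.48 = 3756

Y = 3756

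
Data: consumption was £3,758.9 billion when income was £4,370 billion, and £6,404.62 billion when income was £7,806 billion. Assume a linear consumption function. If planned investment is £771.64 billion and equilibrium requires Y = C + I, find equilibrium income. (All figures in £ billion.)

MPC = (6404.62 − 3758.9)/(7806 − 4370) = 2645.72/3436 = 0.77
a = 3758.9 − 0.77(4370) = 394
Equilibrium: Y = 394 + 0.77Y + 771.64
0.23Y = 1165.64, so Y = 1165.64/0.23 = 5068

Y = 5068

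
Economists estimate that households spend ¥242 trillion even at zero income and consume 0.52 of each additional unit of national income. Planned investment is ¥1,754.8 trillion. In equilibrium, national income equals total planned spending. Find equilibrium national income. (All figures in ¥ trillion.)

Y = C + I = 242 + 0.52Y + 1754.8
Y − 0.52Y = 1996.8
0.48Y = 1996.8, so Y = 1996.8/0.48 = 4160

Y = 4160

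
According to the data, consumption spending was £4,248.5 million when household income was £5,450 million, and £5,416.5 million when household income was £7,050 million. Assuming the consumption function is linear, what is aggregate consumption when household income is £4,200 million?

MPC = (5416.5 − 4248.5)/(7050 − 5450) = 1168/1600 = 0.73
a = 4248.5 − 0.73(5450) = 4248.5 − 3978.5 = 270
C = 270 + 0.73(4200) = 270 + 3066 = 3336

C = 3336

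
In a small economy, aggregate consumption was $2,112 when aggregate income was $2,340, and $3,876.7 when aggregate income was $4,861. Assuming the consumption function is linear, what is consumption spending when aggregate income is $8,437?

C = 6379.9

MPC = (3876.7 − 2112)/(4861 − 2340) = 1764.7/2521 = 0.7
a = 2112 − 0.7(2340) = 2112 − 1638 = 474
C = 474 + 0.7(8437) = 474 + 5905.9 = 6379.9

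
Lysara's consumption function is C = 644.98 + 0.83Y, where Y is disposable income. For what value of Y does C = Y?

Y = 3794

At break-even, C = Y: 644.98 + 0.83Y = Y
0.17Y = 644.98, so Y = 644.98/0.17 = 3794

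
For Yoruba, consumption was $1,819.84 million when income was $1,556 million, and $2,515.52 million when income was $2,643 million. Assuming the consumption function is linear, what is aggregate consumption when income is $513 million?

MPC = (2515.52 − 1819.84)/(2643 − 1556) = 695.68/1087 = 0.64
a = 1819.84 − 0.64(1556) = 1819.84 − 995.84 = 824
C = 824 + 0.64(513) = 824 + 328.32 = 1152.32

C = 1152.32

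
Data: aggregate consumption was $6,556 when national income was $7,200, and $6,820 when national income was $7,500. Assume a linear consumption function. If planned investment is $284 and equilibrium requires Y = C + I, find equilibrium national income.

Y = 4200

MPC = (6820 − 6556)/(7500 − 7200) = 264/300 = 0.88
a = 6556 − 0.88(7200) = 220
Equilibrium: Y = 220 + 0.88Y + 284
0.12Y = 504, so Y = 504/0.12 = 4200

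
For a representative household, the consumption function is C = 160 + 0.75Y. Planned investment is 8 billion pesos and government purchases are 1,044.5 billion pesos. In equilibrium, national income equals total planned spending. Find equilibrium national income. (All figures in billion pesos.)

Y = C + I + G = 160 + 0.75Y + 8 + 1044.5
Y − 0.75Y = 1212.5
0.25Y = 1212.5, so Y = 1212.5/0.25 = 4850

Y = 4850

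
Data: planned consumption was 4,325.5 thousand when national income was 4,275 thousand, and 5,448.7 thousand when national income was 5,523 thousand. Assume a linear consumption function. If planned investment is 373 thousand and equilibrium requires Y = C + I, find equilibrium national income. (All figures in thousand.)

Y = 8510

MPC = (5448.7 − 4325.5)/(5523 − 4275) = 1123.2/1248 = 0.9
a = 4325.5 − 0.9(4275) = 478
Equilibrium: Y = 478 + 0.9Y + 373
0.1Y = 851, so Y = 851/0.1 = 8510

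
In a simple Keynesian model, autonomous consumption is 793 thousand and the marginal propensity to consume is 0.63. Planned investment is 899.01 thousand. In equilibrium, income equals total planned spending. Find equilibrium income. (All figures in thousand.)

Y = C + I = 793 + 0.63Y + 899.01
Y − 0.63Y = 1692.01
0.37Y = 1692.01, so Y = 1692.01/0.37 = 4573

Y = 4573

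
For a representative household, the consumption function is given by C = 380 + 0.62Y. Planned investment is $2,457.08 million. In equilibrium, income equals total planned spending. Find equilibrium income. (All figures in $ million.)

Y = C + I = 380 + 0.62Y + 2457.08
Y − 0.62Y = 2837.08
0.38Y = 2837.08, so Y = 2837.08/0.38 = 7466

Y = 7466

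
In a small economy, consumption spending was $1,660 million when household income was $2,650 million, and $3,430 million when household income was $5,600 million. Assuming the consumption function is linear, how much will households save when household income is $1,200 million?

MPC = (3430 − 1660)/(5600 − 2650) = 1770/2950 = 0.6
a = 1660 − 0.6(2650) = 1660 − 1590 = 70
C = 70 + 0.6(1200) = 790
S = 1200 − 790 = 410

S = 410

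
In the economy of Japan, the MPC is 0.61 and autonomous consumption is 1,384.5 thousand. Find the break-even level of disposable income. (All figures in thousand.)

Y = 3550

At break-even, C = Y: 1384.5 + 0.61Y = Y
0.39Y = 1384.5, so Y = 1384.5/0.39 = 3550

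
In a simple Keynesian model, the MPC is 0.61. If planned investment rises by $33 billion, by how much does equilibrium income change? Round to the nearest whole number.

The multiplier is 1/(1 − MPC) = 1/0.39.
ΔY = 33/0.39 = 84.62 ≈ 85

ΔY ≈ 85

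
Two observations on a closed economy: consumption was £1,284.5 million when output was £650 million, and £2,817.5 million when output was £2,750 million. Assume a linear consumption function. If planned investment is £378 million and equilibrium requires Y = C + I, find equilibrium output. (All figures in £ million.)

Y = 4400

MPC = (2817.5 − 1284.5)/(2750 − 650) = 1533/2100 = 0.73
a = 1284.5 − 0.73(650) = 810
Equilibrium: Y = 810 + 0.73Y + 378
0.27Y = 1188, so Y = 1188/0.27 = 4400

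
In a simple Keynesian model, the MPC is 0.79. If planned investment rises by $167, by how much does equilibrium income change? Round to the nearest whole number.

ΔY ≈ 795

The multiplier is 1/(1 − MPC) = 1/0.21.
ΔY = 167/0.21 = 795.24 ≈ 795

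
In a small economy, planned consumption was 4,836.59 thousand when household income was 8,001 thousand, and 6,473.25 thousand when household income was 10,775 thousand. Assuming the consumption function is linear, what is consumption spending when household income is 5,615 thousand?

MPC = (6473.25 − 4836.59)/(10775 − 8001) = 1636.66/2774 = 0.59
a = 4836.59 − 0.59(8001) = 4836.59 − 4720.59 = 116
C = 116 + 0.59(5615) = 116 + 3312.85 = 3428.85

C = 3428.85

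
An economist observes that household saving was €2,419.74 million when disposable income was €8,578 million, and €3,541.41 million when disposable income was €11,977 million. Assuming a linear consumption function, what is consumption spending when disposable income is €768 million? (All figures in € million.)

C = 925.56

MPS = ΔS/ΔY = (3541.41 − 2419.74)/(11977 − 8578) = 1121.67/3399 = 0.33
MPC = 1 − MPS = 0.67
Autonomous saving = 2419.74 − 0.33(8578) = -411, so a = 411
C = 411 + 0.67(768) = 411 + 514.56 = 925.56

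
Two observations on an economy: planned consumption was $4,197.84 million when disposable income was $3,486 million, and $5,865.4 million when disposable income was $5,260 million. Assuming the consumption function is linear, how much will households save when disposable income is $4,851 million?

MPC = (5865.4 − 4197.84)/(5260 − 3486) = 1667.56/1774 = 0.94
a = 4197.84 − 0.94(3486) = 4197.84 − 3276.84 = 921
C = 921 + 0.94(4851) = 5480.94
S = 4851 − 5480.94 = -629.94

S = -629.94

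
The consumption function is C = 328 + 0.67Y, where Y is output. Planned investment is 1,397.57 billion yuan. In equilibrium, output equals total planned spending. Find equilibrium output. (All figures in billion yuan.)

Y = C + I = 328 + 0.67Y + 1397.57
Y − 0.67Y = 1725.57
0.33Y = 1725.57, so Y = 1725.57/0.33 = 5229

Y = 5229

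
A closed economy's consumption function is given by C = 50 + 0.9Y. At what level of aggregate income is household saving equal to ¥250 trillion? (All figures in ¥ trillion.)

Y = 3000

S = Y − C = -50 + 0.1Y
-50 + 0.1Y = 250, so 0.1Y = 300 and Y = 3000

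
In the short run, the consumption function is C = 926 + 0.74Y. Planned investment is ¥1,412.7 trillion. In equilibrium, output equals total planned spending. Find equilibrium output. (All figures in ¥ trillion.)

Y = 8995

Y = C + I = 926 + 0.74Y + 1412.7
Y − 0.74Y = 2338.7
0.26Y = 2338.7, so Y = 2338.7/0.26 = 8995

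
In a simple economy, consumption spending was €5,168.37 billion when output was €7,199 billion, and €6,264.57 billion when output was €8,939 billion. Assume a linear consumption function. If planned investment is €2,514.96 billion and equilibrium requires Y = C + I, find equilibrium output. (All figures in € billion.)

Y = 8508

MPC = (6264.57 − 5168.37)/(8939 − 7199) = 1096.2/1740 = 0.63
a = 5168.37 − 0.63(7199) = 633
Equilibrium: Y = 633 + 0.63Y + 2514.96
0.37Y = 3147.96, so Y = 3147.96/0.37 = 8508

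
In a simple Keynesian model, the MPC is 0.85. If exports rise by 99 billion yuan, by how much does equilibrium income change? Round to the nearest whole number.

ΔY ≈ 660

The multiplier is 1/(1 − MPC) = 1/0.15.
ΔY = 99/0.15 = 660.00 ≈ 660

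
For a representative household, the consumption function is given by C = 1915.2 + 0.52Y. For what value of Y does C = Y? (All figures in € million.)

Y = 3990

At break-even, C = Y: 1915.2 + 0.52Y = Y
0.48Y = 1915.2, so Y = 1915.2/0.48 = 3990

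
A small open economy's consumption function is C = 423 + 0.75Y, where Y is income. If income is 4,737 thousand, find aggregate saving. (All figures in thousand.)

S = 761.25

C = 423 + 0.75(4737) = 423 + 3552.75 = 3975.75
S = Y − C = 4737 − 3975.75 = 761.25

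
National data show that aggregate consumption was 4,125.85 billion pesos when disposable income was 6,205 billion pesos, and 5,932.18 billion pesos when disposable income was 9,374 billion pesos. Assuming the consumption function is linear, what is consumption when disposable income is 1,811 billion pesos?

MPC = (5932.18 − 4125.85)/(9374 − 6205) = 1806.33/3169 = 0.57
a = 4125.85 − 0.57(6205) = 4125.85 − 3536.85 = 589
C = 589 + 0.57(1811) = 589 + 1032.27 = 1621.27

C = 1621.27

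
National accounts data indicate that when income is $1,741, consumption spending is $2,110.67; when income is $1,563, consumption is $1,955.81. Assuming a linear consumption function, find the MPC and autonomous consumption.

MPC = ΔC/ΔY = (2110.67 − 1955.81)/(1741 − 1563) = 154.86/178 = 0.87
a = C − MPC·Y = 1955.81 − 0.87(1563) = 1955.81 − 1359.81 = 596

MPC = 0.87; a = 596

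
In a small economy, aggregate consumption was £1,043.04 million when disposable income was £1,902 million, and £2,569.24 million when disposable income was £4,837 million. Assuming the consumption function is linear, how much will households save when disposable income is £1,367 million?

MPC = (2569.24 − 1043.04)/(4837 − 1902) = 1526.2/2935 = 0.52
a = 1043.04 − 0.52(1902) = 1043.04 − 989.04 = 54
C = 54 + 0.52(1367) = 764.84
S = 1367 − 764.84 = 602.16

S = 602.16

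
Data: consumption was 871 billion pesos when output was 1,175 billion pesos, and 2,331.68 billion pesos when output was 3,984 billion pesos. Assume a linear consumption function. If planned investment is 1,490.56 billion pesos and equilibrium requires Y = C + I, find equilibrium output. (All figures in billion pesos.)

Y = 3647

MPC = (2331.68 − 871)/(3984 − 1175) = 1460.68/2809 = 0.52
a = 871 − 0.52(1175) = 260
Equilibrium: Y = 260 + 0.52Y + 1490.56
0.48Y = 1750.56, so Y = 1750.56/0.48 = 3647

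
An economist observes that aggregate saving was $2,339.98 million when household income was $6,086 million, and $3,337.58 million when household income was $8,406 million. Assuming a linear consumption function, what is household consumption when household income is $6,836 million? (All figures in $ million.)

C = 4173.52

MPS = ΔS/ΔY = (3337.58 − 2339.98)/(8406 − 6086) = 997.6/2320 = 0.43
MPC = 1 − MPS = 0.57
Autonomous saving = 2339.98 − 0.43(6086) = -277, so a = 277
C = 277 + 0.57(6836) = 277 + 3896.52 = 4173.52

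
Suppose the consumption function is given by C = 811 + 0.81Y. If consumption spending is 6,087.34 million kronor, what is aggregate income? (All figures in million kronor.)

Y = 6514

811 + 0.81Y = 6087.34
0.81Y = 5276.34, so Y = 5276.34/0.81 = 6514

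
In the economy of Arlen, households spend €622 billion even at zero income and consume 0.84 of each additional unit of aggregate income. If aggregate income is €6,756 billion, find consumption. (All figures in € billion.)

C = 622 + 0.84(6756) = 622 + 5675.04 = 6297.04

C = 6297.04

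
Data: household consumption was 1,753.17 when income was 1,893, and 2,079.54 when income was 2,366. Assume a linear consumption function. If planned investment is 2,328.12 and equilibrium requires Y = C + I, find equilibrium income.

Y = 8952

MPC = (2079.54 − 1753.17)/(2366 − 1893) = 326.37/473 = 0.69
a = 1753.17 − 0.69(1893) = 447
Equilibrium: Y = 447 + 0.69Y + 2328.12
0.31Y = 2775.12, so Y = 2775.12/0.31 = 8952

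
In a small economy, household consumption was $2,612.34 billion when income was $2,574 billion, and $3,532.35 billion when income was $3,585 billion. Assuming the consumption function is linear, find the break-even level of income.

MPC = (3532.35 − 2612.34)/(3585 − 2574) = 920.01/1011 = 0.91
a = 2612.34 − 0.91(2574) = 2612.34 − 2342.34 = 270
Break-even: Y = a/(1−MPC) = 270/0.09 = 3000

Y = 3000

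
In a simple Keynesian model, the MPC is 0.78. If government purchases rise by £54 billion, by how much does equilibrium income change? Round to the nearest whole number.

The multiplier is 1/(1 − MPC) = 1/0.22.
ΔY = 54/0.22 = 245.45 ≈ 245

ΔY ≈ 245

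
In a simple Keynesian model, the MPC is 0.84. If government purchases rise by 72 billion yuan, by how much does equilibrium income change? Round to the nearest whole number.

ΔY ≈ 450

The multiplier is 1/(1 − MPC) = 1/0.16.
ΔY = 72/0.16 = 450.00 ≈ 450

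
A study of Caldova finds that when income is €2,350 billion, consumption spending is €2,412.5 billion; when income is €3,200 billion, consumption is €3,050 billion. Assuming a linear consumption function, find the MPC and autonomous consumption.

MPC = 0.75; a = 650

MPC = ΔC/ΔY = (3050 − 2412.5)/(3200 − 2350) = 637.5/850 = 0.75
a = C − MPC·Y = 2412.5 − 0.75(2350) = 2412.5 − 1762.5 = 650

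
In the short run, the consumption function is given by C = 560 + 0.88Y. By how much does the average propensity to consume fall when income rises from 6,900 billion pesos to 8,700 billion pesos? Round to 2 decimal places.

At Y = 6900: C = 560 + 0.88(6900) = 6632, APC = 6632/6900 = 0.961
At Y = 8700: C = 8216, APC = 8216/8700 = 0.944
Fall in APC = 0.961 − 0.944 = 0.017 ≈ 0.02

ΔAPC = 0.02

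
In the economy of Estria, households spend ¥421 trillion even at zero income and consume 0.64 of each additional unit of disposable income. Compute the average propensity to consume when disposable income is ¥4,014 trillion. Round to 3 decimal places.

APC = 0.745

C = 421 + 0.64(4014) = 2989.96
APC = C/Y = 2989.96/4014 = 0.745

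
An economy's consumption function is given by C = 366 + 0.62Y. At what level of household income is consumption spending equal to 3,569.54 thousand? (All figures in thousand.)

366 + 0.62Y = 3569.54
0.62Y = 3203.54, so Y = 3203.54/0.62 = 5167

Y = 5167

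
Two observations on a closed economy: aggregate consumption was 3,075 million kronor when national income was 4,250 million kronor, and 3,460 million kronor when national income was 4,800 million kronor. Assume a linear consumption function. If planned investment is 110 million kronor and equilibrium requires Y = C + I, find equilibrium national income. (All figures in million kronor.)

MPC = (3460 − 3075)/(4800 − 4250) = 385/550 = 0.7
a = 3075 − 0.7(4250) = 100
Equilibrium: Y = 100 + 0.7Y + 110
0.3Y = 210, so Y = 210/0.3 = 700

Y = 700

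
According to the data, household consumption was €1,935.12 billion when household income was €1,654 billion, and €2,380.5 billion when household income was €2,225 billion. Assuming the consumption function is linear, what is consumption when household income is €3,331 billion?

C = 3243.18

MPC = (2380.5 − 1935.12)/(2225 − 1654) = 445.38/571 = 0.78
a = 1935.12 − 0.78(1654) = 1935.12 − 1290.12 = 645
C = 645 + 0.78(3331) = 645 + 2598.18 = 3243.18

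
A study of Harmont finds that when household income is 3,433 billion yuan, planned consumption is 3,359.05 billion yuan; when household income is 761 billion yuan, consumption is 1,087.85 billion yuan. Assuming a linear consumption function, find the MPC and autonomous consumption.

MPC = ΔC/ΔY = (3359.05 − 1087.85)/(3433 − 761) = 2271.2/2672 = 0.85
a = C − MPC·Y = 1087.85 − 0.85(761) = 1087.85 − 646.85 = 441

MPC = 0.85; a = 441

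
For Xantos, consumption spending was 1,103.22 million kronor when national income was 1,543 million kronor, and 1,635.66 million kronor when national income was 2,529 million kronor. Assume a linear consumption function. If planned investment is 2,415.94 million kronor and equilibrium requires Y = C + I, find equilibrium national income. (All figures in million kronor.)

MPC = (1635.66 − 1103.22)/(2529 − 1543) = 532.44/986 = 0.54
a = 1103.22 − 0.54(1543) = 270
Equilibrium: Y = 270 + 0.54Y + 2415.94
0.46Y = 2685.94, so Y = 2685.94/0.46 = 5839

Y = 5839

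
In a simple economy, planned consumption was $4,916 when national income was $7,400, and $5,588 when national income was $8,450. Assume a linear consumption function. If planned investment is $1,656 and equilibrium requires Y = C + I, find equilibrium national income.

Y = 5100

MPC = (5588 − 4916)/(8450 − 7400) = 672/1050 = 0.64
a = 4916 − 0.64(7400) = 180
Equilibrium: Y = 180 + 0.64Y + 1656
0.36Y = 1836, so Y = 1836/0.36 = 5100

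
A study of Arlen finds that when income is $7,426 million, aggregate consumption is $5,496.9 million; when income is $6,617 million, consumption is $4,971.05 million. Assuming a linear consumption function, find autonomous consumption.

MPC = ΔC/ΔY = (5496.9 − 4971.05)/(7426 − 6617) = 525.85/809 = 0.65
a = C − MPC·Y = 4971.05 − 0.65(6617) = 4971.05 − 4301.05 = 670

a = 670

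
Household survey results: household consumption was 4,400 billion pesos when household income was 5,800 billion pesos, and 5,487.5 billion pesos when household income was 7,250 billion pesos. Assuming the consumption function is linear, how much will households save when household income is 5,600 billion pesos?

S = 1350

MPC = (5487.5 − 4400)/(7250 − 5800) = 1087.5/1450 = 0.75
a = 4400 − 0.75(5800) = 4400 − 4350 = 50
C = 50 + 0.75(5600) = 4250
S = 5600 − 4250 = 1350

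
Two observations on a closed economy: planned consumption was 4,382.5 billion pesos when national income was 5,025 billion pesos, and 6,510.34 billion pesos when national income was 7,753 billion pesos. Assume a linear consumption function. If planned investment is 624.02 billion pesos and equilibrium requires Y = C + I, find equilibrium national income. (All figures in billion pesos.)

Y = 4941

MPC = (6510.34 − 4382.5)/(7753 − 5025) = 2127.84/2728 = 0.78
a = 4382.5 − 0.78(5025) = 463
Equilibrium: Y = 463 + 0.78Y + 624.02
0.22Y = 1087.02, so Y = 1087.02/0.22 = 4941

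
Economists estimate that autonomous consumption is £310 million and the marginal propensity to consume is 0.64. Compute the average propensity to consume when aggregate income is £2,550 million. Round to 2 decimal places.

C = 310 + 0.64(2550) = 1942
APC = C/Y = 1942/2550 = 0.76

APC = 0.76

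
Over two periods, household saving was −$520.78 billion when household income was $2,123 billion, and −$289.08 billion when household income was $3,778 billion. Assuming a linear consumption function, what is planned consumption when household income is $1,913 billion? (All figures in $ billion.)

MPS = ΔS/ΔY = (-289.08 − (-520.78))/(3778 − 2123) = 231.7/1655 = 0.14
MPC = 1 − MPS = 0.86
Autonomous saving = -520.78 − 0.14(2123) = -818, so a = 818
C = 818 + 0.86(1913) = 818 + 1645.18 = 2463.18

C = 2463.18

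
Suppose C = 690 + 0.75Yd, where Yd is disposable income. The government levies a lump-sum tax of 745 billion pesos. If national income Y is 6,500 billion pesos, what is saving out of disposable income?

Yd = Y − T = 6500 − 745 = 5755
C = 690 + 0.75(5755) = 690 + 4316.25 = 5006.25
S = Yd − C = 5755 − 5006.25 = 748.75

S = 748.75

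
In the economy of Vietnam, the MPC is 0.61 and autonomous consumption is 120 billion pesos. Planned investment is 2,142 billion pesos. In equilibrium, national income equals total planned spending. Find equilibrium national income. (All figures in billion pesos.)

Y = C + I = 120 + 0.61Y + 2142
Y − 0.61Y = 2262
0.39Y = 2262, so Y = 2262/0.39 = 5800

Y = 5800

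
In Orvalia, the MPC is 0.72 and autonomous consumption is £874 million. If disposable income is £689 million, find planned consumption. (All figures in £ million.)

C = 874 + 0.72(689) = 874 + 496.08 = 1370.08

C = 1370.08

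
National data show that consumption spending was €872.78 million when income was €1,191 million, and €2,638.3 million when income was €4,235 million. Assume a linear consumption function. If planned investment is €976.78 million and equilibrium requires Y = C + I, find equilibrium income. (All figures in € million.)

Y = 2759

MPC = (2638.3 − 872.78)/(4235 − 1191) = 1765.52/3044 = 0.58
a = 872.78 − 0.58(1191) = 182
Equilibrium: Y = 182 + 0.58Y + 976.78
0.42Y = 1158.78, so Y = 1158.78/0.42 = 2759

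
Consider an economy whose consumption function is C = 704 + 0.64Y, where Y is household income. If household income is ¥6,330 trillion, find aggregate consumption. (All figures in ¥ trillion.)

C = 4755.2

C = 704 + 0.64(6330) = 704 + 4051.2 = 4755.2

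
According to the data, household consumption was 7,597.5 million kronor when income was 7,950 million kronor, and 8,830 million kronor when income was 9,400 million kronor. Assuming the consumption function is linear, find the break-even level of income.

Y = 5600

MPC = (8830 − 7597.5)/(9400 − 7950) = 1232.5/1450 = 0.85
a = 7597.5 − 0.85(7950) = 7597.5 − 6757.5 = 840
Break-even: Y = a/(1−MPC) = 840/0.15 = 5600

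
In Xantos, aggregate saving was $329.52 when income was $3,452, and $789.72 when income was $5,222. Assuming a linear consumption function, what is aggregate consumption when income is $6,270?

MPS = ΔS/ΔY = (789.72 − 329.52)/(5222 − 3452) = 460.2/1770 = 0.26
MPC = 1 − MPS = 0.74
Autonomous saving = 329.52 − 0.26(3452) = -568, so a = 568
C = 568 + 0.74(6270) = 568 + 4639.8 = 5207.8

C = 5207.8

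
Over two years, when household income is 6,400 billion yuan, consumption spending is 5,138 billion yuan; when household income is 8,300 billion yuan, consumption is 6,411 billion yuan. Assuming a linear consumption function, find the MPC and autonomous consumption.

MPC = ΔC/ΔY = (6411 − 5138)/(8300 − 6400) = 1273/1900 = 0.67
a = C − MPC·Y = 5138 − 0.67(6400) = 5138 − 4288 = 850

MPC = 0.67; a = 850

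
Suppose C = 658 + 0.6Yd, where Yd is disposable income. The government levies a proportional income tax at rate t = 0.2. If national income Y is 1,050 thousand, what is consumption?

Yd = (1 − 0.2)(1050) = 0.8(1050) = 840
C = 658 + 0.6(840) = 658 + 504 = 1162

C = 1162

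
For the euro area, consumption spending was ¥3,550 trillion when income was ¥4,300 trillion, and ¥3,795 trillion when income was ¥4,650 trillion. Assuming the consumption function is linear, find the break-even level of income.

Y = 1800

MPC = (3795 − 3550)/(4650 − 4300) = 245/350 = 0.7
a = 3550 − 0.7(4300) = 3550 − 3010 = 540
Break-even: Y = a/(1−MPC) = 540/0.3 = 1800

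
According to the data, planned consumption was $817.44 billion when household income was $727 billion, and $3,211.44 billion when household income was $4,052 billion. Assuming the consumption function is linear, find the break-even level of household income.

Y = 1050

MPC = (3211.44 − 817.44)/(4052 − 727) = 2394/3325 = 0.72
a = 817.44 − 0.72(727) = 817.44 − 523.44 = 294
Break-even: Y = a/(1−MPC) = 294/0.28 = 1050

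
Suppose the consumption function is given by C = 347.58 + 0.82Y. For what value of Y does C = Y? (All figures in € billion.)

At break-even, C = Y: 347.58 + 0.82Y = Y
0.18Y = 347.58, so Y = 347.58/0.18 = 1931

Y = 1931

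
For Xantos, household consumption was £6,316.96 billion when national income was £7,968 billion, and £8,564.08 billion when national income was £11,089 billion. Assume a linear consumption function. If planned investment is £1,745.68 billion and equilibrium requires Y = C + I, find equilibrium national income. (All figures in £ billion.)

MPC = (8564.08 − 6316.96)/(11089 − 7968) = 2247.12/3121 = 0.72
a = 6316.96 − 0.72(7968) = 580
Equilibrium: Y = 580 + 0.72Y + 1745.68
0.28Y = 2325.68, so Y = 2325.68/0.28 = 8306

Y = 8306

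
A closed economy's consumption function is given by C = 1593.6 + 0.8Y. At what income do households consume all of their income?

At break-even, C = Y: 1593.6 + 0.8Y = Y
0.2Y = 1593.6, so Y = 1593.6/0.2 = 7968

Y = 7968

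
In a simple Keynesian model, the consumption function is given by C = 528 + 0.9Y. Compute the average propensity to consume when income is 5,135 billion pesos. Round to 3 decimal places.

C = 528 + 0.9(5135) = 5149.5
APC = C/Y = 5149.5/5135 = 1.003

APC = 1.003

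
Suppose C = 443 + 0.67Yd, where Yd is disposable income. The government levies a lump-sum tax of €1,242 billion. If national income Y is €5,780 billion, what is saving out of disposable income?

Yd = Y − T = 5780 − 1242 = 4538
C = 443 + 0.67(4538) = 443 + 3040.46 = 3483.46
S = Yd − C = 4538 − 3483.46 = 1054.54

S = 1054.54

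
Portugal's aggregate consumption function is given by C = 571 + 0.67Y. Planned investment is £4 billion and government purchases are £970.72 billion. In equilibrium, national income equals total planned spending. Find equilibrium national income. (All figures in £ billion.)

Y = 4684

Y = C + I + G = 571 + 0.67Y + 4 + 970.72
Y − 0.67Y = 1545.72
0.33Y = 1545.72, so Y = 1545.72/0.33 = 4684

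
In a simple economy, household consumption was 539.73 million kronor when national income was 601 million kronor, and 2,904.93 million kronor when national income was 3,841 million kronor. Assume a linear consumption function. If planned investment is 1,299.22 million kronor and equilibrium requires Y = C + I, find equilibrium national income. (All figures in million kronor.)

MPC = (2904.93 − 539.73)/(3841 − 601) = 2365.2/3240 = 0.73
a = 539.73 − 0.73(601) = 101
Equilibrium: Y = 101 + 0.73Y + 1299.22
0.27Y = 1400.22, so Y = 1400.22/0.27 = 5186

Y = 5186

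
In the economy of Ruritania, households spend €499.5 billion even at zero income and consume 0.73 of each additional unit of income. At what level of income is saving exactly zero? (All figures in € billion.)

At break-even, C = Y: 499.5 + 0.73Y = Y
0.27Y = 499.5, so Y = 499.5/0.27 = 1850

Y = 1850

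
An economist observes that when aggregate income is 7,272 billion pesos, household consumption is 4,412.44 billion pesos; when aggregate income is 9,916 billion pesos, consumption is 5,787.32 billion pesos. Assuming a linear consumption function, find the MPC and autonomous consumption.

MPC = ΔC/ΔY = (5787.32 − 4412.44)/(9916 − 7272) = 1374.88/2644 = 0.52
a = C − MPC·Y = 4412.44 − 0.52(7272) = 4412.44 − 3781.44 = 631

MPC = 0.52; a = 631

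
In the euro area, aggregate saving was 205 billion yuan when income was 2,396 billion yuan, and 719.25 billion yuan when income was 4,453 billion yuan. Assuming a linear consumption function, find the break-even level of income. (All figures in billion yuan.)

Y = 1576

MPS = ΔS/ΔY = (719.25 − 205)/(4453 − 2396) = 514.25/2057 = 0.25
MPC = 1 − MPS = 0.75
From S(2396) = 205: −a + 0.25(2396) = 205, so a = 599 − 205 = 394
Break-even (S = 0): Y = a/MPS = 394/0.25 = 1576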